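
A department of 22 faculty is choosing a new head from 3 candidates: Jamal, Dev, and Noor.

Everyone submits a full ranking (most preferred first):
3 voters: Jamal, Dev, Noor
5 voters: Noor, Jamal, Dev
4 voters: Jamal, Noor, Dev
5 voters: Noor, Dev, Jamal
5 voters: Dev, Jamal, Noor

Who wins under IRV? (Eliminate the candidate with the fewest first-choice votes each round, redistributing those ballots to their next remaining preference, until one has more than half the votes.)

Round 1: Jamal 7, Dev 5, Noor 10. Dev eliminated.
Round 2: Jamal 12, Noor 10. Jamal has a majority (≥12).

Jamal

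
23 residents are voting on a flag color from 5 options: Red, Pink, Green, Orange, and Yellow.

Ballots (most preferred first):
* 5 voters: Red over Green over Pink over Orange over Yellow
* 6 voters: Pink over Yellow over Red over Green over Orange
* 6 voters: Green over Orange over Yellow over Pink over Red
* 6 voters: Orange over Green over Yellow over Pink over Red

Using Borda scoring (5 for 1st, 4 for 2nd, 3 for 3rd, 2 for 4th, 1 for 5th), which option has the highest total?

Red: 5×5 + 6×3 + 6×1 + 6×1 = 55
Pink: 5×3 + 6×5 + 6×2 + 6×2 = 69
Green: 5×4 + 6×2 + 6×5 + 6×4 = 86
Orange: 5×2 + 6×1 + 6×4 + 6×5 = 70
Yellow: 5×1 + 6×4 + 6×3 + 6×3 = 65

Green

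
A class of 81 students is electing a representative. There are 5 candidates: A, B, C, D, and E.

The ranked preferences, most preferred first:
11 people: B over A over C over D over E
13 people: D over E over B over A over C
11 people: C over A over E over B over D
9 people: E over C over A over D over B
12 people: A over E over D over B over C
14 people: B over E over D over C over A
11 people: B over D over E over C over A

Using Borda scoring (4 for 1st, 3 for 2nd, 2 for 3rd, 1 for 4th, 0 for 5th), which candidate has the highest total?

A: 11×3 + 13×1 + 11×3 + 9×2 + 12×4 + 14×0 + 11×0 = 145
B: 11×4 + 13×2 + 11×1 + 9×0 + 12×1 + 14×4 + 11×4 = 193
C: 11×2 + 13×0 + 11×4 + 9×3 + 12×0 + 14×1 + 11×1 = 118
D: 11×1 + 13×4 + 11×0 + 9×1 + 12×2 + 14×2 + 11×3 = 157
E: 11×0 + 13×3 + 11×2 + 9×4 + 12×3 + 14×3 + 11×2 = 197

E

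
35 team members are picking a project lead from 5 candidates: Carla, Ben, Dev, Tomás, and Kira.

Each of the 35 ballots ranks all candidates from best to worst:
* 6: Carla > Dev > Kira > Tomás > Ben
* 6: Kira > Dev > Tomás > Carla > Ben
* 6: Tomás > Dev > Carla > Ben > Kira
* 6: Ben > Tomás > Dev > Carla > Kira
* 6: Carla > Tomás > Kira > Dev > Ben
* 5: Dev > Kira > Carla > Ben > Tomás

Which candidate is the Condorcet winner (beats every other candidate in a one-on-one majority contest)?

Tomás

Tomás vs Carla: 18–17
Tomás vs Ben: 24–11
Tomás vs Dev: 18–17
Tomás vs Kira: 18–17
Tomás beats every other candidate.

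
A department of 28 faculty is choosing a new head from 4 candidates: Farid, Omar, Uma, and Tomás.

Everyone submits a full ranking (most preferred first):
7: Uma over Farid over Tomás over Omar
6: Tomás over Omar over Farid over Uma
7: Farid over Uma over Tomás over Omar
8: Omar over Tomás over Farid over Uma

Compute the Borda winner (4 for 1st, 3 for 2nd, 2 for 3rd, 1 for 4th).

Farid: 7×3 + 6×2 + 7×4 + 8×2 = 77
Omar: 7×1 + 6×3 + 7×1 + 8×4 = 64
Uma: 7×4 + 6×1 + 7×3 + 8×1 = 63
Tomás: 7×2 + 6×4 + 7×2 + 8×3 = 76

Farid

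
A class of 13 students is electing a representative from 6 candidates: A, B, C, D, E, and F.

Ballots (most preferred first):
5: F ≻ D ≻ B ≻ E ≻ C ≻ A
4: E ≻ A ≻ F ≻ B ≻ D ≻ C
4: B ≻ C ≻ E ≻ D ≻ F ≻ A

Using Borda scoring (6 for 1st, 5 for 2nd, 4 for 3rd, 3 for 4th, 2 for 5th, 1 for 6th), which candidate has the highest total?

A: 5×1 + 4×5 + 4×1 = 29
B: 5×4 + 4×3 + 4×6 = 56
C: 5×2 + 4×1 + 4×5 = 34
D: 5×5 + 4×2 + 4×3 = 45
E: 5×3 + 4×6 + 4×4 = 55
F: 5×6 + 4×4 + 4×2 = 54

B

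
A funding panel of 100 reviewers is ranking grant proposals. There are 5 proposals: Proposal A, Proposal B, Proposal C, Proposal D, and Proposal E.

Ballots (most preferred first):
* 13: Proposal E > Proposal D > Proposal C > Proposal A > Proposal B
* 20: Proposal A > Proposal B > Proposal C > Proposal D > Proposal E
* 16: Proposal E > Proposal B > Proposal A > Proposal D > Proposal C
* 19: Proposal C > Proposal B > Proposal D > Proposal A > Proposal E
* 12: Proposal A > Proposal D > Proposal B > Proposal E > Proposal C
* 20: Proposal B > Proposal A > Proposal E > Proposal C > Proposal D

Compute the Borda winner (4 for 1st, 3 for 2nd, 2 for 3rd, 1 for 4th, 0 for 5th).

Proposal A: 13×1 + 20×4 + 16×2 + 19×1 + 12×4 + 20×3 = 252
Proposal B: 13×0 + 20×3 + 16×3 + 19×3 + 12×2 + 20×4 = 269
Proposal C: 13×2 + 20×2 + 16×0 + 19×4 + 12×0 + 20×1 = 162
Proposal D: 13×3 + 20×1 + 16×1 + 19×2 + 12×3 + 20×0 = 149
Proposal E: 13×4 + 20×0 + 16×4 + 19×0 + 12×1 + 20×2 = 168

Proposal B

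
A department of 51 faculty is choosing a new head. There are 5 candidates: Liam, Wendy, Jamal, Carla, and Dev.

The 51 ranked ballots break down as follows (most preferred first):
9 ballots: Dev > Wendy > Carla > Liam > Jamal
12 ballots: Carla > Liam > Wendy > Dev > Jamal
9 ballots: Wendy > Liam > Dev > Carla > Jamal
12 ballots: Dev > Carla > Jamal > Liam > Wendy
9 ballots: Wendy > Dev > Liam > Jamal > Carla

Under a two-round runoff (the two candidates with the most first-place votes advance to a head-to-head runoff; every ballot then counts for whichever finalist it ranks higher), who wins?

Round 1 first-place votes: Liam 0, Wendy 18, Jamal 0, Carla 12, Dev 21. Dev and Wendy advance.
Runoff: Dev is ranked above Wendy on 21 ballots, Wendy above Dev on 30.

Wendy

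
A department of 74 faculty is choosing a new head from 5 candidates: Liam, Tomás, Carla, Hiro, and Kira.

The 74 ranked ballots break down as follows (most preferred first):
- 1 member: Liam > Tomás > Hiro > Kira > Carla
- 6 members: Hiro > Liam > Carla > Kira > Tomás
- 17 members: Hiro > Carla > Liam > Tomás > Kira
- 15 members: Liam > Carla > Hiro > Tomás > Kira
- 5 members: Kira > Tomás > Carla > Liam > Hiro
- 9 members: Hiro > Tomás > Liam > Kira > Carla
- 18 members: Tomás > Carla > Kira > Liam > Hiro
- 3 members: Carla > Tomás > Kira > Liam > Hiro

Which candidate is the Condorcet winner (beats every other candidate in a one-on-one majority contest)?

Carla

Carla vs Liam: 43–31
Carla vs Tomás: 41–33
Carla vs Hiro: 41–33
Carla vs Kira: 59–15
Carla beats every other candidate.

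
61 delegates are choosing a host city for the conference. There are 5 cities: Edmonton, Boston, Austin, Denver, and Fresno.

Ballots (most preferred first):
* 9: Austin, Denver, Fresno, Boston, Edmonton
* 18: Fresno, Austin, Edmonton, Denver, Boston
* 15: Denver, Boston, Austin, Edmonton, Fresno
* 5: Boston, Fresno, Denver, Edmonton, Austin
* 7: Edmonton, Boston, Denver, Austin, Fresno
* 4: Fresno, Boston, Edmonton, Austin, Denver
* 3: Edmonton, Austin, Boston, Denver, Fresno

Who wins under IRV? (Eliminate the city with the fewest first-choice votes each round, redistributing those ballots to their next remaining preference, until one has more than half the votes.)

Round 1: Edmonton 10, Boston 5, Austin 9, Denver 15, Fresno 22. Boston eliminated.
Round 2: Edmonton 10, Austin 9, Denver 15, Fresno 27. Austin eliminated.
Round 3: Edmonton 10, Denver 24, Fresno 27. Edmonton eliminated.
Round 4: Denver 34, Fresno 27. Denver has a majority (≥31).

Denver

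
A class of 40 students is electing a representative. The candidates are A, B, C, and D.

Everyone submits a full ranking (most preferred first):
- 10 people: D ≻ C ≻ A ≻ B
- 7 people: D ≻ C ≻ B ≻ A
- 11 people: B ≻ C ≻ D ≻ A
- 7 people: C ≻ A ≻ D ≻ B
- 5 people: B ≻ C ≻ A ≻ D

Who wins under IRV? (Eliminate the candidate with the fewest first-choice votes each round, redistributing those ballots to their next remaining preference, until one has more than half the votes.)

D

Round 1: A 0, B 16, C 7, D 17. A eliminated.
Round 2: B 16, C 7, D 17. C eliminated.
Round 3: B 16, D 24. D has a majority (≥21).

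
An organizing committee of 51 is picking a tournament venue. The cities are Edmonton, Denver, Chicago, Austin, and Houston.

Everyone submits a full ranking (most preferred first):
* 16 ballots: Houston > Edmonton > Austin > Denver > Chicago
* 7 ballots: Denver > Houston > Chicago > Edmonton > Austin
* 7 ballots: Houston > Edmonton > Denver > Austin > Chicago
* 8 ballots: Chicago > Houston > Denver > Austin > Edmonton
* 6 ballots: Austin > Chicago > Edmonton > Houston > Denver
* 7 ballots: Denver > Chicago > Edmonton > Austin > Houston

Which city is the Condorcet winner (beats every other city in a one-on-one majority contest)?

Houston

Houston vs Edmonton: 38–13
Houston vs Denver: 37–14
Houston vs Chicago: 30–21
Houston vs Austin: 38–13
Houston beats every other city.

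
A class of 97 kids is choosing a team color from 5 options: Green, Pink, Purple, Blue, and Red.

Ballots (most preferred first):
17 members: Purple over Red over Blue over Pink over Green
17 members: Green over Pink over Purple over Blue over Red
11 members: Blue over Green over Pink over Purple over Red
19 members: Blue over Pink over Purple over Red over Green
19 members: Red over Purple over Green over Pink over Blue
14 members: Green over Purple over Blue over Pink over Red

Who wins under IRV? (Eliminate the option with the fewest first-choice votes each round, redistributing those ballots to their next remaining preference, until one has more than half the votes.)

Round 1: Green 31, Pink 0, Purple 17, Blue 30, Red 19. Pink eliminated.
Round 2: Green 31, Purple 17, Blue 30, Red 19. Purple eliminated.
Round 3: Green 31, Blue 30, Red 36. Blue eliminated.
Round 4: Green 42, Red 55. Red has a majority (≥49).

Red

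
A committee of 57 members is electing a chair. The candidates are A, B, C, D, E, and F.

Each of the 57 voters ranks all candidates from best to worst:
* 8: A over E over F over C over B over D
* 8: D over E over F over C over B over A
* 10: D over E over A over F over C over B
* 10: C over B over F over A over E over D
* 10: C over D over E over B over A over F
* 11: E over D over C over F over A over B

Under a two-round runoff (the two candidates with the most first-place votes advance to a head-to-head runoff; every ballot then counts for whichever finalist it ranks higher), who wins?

D

Round 1 first-place votes: A 8, B 0, C 20, D 18, E 11, F 0. C and D advance.
Runoff: C is ranked above D on 28 ballots, D above C on 29.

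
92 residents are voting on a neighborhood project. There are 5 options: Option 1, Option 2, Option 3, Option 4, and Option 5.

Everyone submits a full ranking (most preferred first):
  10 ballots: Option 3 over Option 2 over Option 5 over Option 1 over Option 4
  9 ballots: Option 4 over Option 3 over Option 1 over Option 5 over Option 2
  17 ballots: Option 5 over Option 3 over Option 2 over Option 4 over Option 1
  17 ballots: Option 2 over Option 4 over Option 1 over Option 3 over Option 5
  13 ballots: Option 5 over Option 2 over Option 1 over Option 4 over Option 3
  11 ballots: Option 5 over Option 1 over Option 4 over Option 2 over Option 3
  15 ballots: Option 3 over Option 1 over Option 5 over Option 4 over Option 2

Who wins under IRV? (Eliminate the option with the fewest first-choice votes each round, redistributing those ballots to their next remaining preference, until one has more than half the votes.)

Option 3

Round 1: Option 1 0, Option 2 17, Option 3 25, Option 4 9, Option 5 41. Option 1 eliminated.
Round 2: Option 2 17, Option 3 25, Option 4 9, Option 5 41. Option 4 eliminated.
Round 3: Option 2 17, Option 3 34, Option 5 41. Option 2 eliminated.
Round 4: Option 3 51, Option 5 41. Option 3 has a majority (≥47).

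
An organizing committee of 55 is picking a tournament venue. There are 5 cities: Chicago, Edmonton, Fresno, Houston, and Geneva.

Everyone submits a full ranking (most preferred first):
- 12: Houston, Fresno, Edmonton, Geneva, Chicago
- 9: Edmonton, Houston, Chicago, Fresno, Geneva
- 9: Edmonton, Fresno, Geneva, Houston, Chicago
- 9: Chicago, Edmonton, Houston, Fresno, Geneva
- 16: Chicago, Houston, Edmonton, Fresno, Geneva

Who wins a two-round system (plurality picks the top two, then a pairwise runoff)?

Edmonton

Round 1 first-place votes: Chicago 25, Edmonton 18, Fresno 0, Houston 12, Geneva 0. Chicago and Edmonton advance.
Runoff: Chicago is ranked above Edmonton on 25 ballots, Edmonton above Chicago on 30.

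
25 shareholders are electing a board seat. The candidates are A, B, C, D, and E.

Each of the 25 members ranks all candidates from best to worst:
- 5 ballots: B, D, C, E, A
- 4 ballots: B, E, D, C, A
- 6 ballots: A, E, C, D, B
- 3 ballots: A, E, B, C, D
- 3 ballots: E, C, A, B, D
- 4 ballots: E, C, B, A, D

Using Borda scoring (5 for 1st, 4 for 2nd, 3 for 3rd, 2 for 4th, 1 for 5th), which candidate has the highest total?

A: 5×1 + 4×1 + 6×5 + 3×5 + 3×3 + 4×2 = 71
B: 5×5 + 4×5 + 6×1 + 3×3 + 3×2 + 4×3 = 78
C: 5×3 + 4×2 + 6×3 + 3×2 + 3×4 + 4×4 = 75
D: 5×4 + 4×3 + 6×2 + 3×1 + 3×1 + 4×1 = 54
E: 5×2 + 4×4 + 6×4 + 3×4 + 3×5 + 4×5 = 97

E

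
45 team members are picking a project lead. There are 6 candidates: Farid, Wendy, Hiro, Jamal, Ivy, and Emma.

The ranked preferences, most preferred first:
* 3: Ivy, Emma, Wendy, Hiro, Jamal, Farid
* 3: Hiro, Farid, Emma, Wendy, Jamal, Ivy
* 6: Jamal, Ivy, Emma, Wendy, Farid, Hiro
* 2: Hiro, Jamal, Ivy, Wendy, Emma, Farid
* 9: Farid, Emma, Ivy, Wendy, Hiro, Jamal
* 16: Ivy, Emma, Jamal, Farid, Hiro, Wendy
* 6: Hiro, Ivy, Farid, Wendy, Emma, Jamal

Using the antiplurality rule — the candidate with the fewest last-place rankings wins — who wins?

Emma

Last-place votes: Farid 5, Wendy 16, Hiro 6, Jamal 15, Ivy 3, Emma 0.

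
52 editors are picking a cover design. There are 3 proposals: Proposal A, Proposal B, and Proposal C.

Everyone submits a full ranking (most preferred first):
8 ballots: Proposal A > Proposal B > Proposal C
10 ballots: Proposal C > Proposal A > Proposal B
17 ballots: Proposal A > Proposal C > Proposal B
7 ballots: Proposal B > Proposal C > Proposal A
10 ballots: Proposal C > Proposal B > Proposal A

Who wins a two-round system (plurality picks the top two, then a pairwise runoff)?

Round 1 first-place votes: Proposal A 25, Proposal B 7, Proposal C 20. Proposal A and Proposal C advance.
Runoff: Proposal A is ranked above Proposal C on 25 ballots, Proposal C above Proposal A on 27.

Proposal C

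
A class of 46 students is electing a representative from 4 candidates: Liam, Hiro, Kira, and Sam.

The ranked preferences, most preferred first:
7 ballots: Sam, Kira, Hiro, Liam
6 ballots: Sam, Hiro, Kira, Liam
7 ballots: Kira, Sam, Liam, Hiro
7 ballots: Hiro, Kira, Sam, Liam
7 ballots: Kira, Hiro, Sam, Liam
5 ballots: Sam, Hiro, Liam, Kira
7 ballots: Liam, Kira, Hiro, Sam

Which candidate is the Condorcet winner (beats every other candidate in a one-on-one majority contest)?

Kira

Kira vs Liam: 34–12
Kira vs Hiro: 28–18
Kira vs Sam: 28–18
Kira beats every other candidate.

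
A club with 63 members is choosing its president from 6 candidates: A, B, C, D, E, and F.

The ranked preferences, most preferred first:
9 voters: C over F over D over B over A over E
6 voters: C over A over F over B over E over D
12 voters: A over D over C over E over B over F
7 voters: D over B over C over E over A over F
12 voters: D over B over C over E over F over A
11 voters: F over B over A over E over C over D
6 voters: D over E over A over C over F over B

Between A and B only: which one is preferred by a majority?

A is ranked above B on 24 ballots; B above A on 39.

B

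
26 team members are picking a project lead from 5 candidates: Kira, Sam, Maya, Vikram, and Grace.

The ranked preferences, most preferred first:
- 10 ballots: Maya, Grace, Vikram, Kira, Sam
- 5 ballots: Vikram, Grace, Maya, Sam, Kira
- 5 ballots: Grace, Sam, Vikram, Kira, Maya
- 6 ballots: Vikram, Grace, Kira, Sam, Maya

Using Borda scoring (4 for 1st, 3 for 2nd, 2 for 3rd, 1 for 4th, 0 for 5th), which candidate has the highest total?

Grace

Kira: 10×1 + 5×0 + 5×1 + 6×2 = 27
Sam: 10×0 + 5×1 + 5×3 + 6×1 = 26
Maya: 10×4 + 5×2 + 5×0 + 6×0 = 50
Vikram: 10×2 + 5×4 + 5×2 + 6×4 = 74
Grace: 10×3 + 5×3 + 5×4 + 6×3 = 83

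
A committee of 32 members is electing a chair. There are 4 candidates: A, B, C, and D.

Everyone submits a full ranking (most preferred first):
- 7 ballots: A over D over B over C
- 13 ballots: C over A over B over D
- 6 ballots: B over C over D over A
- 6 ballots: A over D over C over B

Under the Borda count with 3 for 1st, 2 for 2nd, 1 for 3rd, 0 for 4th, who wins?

A

A: 7×3 + 13×2 + 6×0 + 6×3 = 65
B: 7×1 + 13×1 + 6×3 + 6×0 = 38
C: 7×0 + 13×3 + 6×2 + 6×1 = 57
D: 7×2 + 13×0 + 6×1 + 6×2 = 32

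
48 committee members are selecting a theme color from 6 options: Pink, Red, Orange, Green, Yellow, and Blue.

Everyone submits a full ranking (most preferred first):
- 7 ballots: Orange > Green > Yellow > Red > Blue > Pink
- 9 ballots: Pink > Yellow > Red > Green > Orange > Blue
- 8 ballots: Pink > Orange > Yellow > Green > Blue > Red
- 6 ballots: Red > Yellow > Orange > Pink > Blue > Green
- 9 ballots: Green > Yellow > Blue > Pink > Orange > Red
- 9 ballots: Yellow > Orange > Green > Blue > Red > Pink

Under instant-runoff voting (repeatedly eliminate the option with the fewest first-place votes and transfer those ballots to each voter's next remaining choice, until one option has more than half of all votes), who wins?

Round 1: Pink 17, Red 6, Orange 7, Green 9, Yellow 9, Blue 0. Blue eliminated.
Round 2: Pink 17, Red 6, Orange 7, Green 9, Yellow 9. Red eliminated.
Round 3: Pink 17, Orange 7, Green 9, Yellow 15. Orange eliminated.
Round 4: Pink 17, Green 16, Yellow 15. Yellow eliminated.
Round 5: Pink 23, Green 25. Green has a majority (≥25).

Green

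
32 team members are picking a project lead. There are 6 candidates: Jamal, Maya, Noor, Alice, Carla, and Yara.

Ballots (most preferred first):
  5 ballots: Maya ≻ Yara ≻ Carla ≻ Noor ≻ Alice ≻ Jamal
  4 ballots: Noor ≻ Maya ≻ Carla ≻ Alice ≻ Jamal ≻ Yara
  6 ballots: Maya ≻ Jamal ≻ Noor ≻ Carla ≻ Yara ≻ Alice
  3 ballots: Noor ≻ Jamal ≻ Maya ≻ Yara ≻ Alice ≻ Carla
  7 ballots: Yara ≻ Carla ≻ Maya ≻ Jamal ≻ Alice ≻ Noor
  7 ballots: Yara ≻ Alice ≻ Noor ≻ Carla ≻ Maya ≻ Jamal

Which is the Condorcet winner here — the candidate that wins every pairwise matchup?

Maya vs Jamal: 29–3
Maya vs Noor: 18–14
Maya vs Alice: 25–7
Maya vs Carla: 18–14
Maya vs Yara: 18–14
Maya beats every other candidate.

Maya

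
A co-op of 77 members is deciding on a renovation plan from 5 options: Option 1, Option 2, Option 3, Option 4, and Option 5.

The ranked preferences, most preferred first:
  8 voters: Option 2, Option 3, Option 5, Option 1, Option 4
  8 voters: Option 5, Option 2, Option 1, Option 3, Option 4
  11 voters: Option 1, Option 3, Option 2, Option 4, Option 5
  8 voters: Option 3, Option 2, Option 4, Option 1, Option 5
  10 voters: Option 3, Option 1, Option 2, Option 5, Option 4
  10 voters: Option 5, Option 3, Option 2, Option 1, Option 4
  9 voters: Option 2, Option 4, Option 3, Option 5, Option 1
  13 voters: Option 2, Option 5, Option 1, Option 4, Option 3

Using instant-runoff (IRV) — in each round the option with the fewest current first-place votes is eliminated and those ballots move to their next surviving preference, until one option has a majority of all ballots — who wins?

Option 3

Round 1: Option 1 11, Option 2 30, Option 3 18, Option 4 0, Option 5 18. Option 4 eliminated.
Round 2: Option 1 11, Option 2 30, Option 3 18, Option 5 18. Option 1 eliminated.
Round 3: Option 2 30, Option 3 29, Option 5 18. Option 5 eliminated.
Round 4: Option 2 38, Option 3 39. Option 3 has a majority (≥39).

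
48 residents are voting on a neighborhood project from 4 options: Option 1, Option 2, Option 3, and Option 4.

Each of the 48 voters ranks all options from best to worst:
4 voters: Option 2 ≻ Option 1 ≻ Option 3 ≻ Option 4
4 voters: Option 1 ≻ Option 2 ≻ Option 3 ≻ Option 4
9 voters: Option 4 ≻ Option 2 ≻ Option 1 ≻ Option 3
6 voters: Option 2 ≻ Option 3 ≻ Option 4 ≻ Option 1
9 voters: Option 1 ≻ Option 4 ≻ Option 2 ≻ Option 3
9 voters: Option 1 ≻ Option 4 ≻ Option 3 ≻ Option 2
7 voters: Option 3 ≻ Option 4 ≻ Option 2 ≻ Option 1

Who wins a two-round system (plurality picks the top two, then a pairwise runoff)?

Option 2

Round 1 first-place votes: Option 1 22, Option 2 10, Option 3 7, Option 4 9. Option 1 and Option 2 advance.
Runoff: Option 1 is ranked above Option 2 on 22 ballots, Option 2 above Option 1 on 26.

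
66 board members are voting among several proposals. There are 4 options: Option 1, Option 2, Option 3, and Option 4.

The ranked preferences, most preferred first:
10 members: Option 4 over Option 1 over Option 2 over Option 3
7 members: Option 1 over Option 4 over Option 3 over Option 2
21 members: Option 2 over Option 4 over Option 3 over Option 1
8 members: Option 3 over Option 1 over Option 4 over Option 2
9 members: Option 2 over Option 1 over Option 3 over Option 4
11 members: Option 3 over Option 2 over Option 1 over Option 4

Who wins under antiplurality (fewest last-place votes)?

Last-place votes: Option 1 21, Option 2 15, Option 3 10, Option 4 20.

Option 3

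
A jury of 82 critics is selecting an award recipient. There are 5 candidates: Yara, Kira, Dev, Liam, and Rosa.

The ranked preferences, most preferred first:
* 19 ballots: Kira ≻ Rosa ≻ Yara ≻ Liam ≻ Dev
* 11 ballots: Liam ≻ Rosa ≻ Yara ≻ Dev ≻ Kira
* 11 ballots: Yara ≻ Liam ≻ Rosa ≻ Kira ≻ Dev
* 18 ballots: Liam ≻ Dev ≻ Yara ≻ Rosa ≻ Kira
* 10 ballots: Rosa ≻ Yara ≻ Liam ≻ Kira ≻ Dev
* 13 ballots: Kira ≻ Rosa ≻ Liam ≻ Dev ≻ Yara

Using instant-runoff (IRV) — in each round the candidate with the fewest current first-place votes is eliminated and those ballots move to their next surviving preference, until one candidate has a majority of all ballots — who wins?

Round 1: Yara 11, Kira 32, Dev 0, Liam 29, Rosa 10. Dev eliminated.
Round 2: Yara 11, Kira 32, Liam 29, Rosa 10. Rosa eliminated.
Round 3: Yara 21, Kira 32, Liam 29. Yara eliminated.
Round 4: Kira 32, Liam 50. Liam has a majority (≥42).

Liam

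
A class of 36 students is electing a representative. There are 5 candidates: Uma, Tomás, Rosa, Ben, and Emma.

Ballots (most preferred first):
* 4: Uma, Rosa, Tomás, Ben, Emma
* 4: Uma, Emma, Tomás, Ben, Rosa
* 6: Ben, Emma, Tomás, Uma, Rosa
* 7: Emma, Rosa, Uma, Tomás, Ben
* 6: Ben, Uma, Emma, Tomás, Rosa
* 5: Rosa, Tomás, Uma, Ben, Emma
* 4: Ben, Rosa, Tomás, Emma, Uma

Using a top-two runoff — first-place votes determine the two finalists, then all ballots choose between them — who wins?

Round 1 first-place votes: Uma 8, Tomás 0, Rosa 5, Ben 16, Emma 7. Ben and Uma advance.
Runoff: Ben is ranked above Uma on 16 ballots, Uma above Ben on 20.

Uma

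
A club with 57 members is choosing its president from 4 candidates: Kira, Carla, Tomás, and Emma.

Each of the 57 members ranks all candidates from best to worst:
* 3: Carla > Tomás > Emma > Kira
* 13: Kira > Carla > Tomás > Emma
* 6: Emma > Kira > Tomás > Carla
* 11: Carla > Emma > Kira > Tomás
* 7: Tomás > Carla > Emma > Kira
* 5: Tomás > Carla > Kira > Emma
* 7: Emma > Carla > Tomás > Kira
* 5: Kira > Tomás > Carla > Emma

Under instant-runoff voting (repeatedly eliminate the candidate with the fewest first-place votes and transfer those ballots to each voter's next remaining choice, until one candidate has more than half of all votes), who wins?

Round 1: Kira 18, Carla 14, Tomás 12, Emma 13. Tomás eliminated.
Round 2: Kira 18, Carla 26, Emma 13. Emma eliminated.
Round 3: Kira 24, Carla 33. Carla has a majority (≥29).

Carla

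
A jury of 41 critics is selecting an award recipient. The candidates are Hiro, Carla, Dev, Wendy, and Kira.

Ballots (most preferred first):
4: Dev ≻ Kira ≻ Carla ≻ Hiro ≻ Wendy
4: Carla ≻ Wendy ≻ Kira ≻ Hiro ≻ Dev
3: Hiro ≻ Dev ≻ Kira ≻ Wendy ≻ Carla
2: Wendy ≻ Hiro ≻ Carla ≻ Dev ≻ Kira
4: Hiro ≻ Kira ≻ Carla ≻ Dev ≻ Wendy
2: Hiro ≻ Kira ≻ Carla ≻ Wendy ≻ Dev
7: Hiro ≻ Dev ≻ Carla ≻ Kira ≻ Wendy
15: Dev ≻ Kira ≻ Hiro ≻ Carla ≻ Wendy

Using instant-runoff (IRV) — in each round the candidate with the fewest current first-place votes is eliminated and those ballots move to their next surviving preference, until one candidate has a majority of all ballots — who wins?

Round 1: Hiro 16, Carla 4, Dev 19, Wendy 2, Kira 0. Kira eliminated.
Round 2: Hiro 16, Carla 4, Dev 19, Wendy 2. Wendy eliminated.
Round 3: Hiro 18, Carla 4, Dev 19. Carla eliminated.
Round 4: Hiro 22, Dev 19. Hiro has a majority (≥21).

Hiro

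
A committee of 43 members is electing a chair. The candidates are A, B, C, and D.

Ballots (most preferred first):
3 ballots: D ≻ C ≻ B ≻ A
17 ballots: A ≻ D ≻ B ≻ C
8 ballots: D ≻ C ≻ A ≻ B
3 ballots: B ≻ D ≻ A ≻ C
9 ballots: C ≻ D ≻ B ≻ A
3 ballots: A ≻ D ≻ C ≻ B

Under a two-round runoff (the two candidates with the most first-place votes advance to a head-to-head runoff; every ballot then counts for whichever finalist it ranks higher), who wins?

Round 1 first-place votes: A 20, B 3, C 9, D 11. A and D advance.
Runoff: A is ranked above D on 20 ballots, D above A on 23.

D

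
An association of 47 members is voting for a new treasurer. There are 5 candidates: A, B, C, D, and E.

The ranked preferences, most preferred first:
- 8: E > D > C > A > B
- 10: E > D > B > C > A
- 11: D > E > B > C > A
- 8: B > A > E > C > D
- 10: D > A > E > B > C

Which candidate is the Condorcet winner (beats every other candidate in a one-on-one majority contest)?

E

E vs A: 29–18
E vs B: 39–8
E vs C: 47–0
E vs D: 26–21
E beats every other candidate.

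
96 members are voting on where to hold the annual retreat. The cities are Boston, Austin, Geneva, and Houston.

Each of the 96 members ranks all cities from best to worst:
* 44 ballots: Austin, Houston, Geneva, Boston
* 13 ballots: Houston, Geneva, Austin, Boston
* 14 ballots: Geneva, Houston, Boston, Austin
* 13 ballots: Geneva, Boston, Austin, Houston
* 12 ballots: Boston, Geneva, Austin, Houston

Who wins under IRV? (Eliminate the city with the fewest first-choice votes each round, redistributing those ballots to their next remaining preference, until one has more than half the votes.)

Geneva

Round 1: Boston 12, Austin 44, Geneva 27, Houston 13. Boston eliminated.
Round 2: Austin 44, Geneva 39, Houston 13. Houston eliminated.
Round 3: Austin 44, Geneva 52. Geneva has a majority (≥49).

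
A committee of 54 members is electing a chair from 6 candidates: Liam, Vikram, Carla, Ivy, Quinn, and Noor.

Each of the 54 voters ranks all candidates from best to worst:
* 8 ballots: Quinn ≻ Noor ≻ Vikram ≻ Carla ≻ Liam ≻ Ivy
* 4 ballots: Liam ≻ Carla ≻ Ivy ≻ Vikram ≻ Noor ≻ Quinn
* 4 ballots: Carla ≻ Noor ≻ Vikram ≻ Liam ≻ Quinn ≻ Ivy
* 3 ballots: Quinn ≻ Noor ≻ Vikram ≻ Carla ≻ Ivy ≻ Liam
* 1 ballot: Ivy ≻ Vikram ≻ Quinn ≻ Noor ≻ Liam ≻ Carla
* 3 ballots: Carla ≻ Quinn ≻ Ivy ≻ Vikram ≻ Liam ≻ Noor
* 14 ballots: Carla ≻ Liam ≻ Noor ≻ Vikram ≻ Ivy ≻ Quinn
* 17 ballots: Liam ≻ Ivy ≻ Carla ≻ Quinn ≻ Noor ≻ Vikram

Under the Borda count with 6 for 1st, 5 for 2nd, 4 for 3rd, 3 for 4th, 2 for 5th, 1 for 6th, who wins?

Carla

Liam: 8×2 + 4×6 + 4×3 + 3×1 + 1×2 + 3×2 + 14×5 + 17×6 = 235
Vikram: 8×4 + 4×3 + 4×4 + 3×4 + 1×5 + 3×3 + 14×3 + 17×1 = 145
Carla: 8×3 + 4×5 + 4×6 + 3×3 + 1×1 + 3×6 + 14×6 + 17×4 = 248
Ivy: 8×1 + 4×4 + 4×1 + 3×2 + 1×6 + 3×4 + 14×2 + 17×5 = 165
Quinn: 8×6 + 4×1 + 4×2 + 3×6 + 1×4 + 3×5 + 14×1 + 17×3 = 162
Noor: 8×5 + 4×2 + 4×5 + 3×5 + 1×3 + 3×1 + 14×4 + 17×2 = 179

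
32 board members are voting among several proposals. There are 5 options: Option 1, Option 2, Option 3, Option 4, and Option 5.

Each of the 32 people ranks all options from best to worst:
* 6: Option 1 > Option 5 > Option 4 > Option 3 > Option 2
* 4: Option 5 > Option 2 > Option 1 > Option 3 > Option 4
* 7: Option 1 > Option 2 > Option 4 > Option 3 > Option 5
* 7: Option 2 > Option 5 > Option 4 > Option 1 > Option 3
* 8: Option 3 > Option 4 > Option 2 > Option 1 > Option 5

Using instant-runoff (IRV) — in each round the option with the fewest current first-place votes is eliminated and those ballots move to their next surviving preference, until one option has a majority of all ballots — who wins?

Option 2

Round 1: Option 1 13, Option 2 7, Option 3 8, Option 4 0, Option 5 4. Option 4 eliminated.
Round 2: Option 1 13, Option 2 7, Option 3 8, Option 5 4. Option 5 eliminated.
Round 3: Option 1 13, Option 2 11, Option 3 8. Option 3 eliminated.
Round 4: Option 1 13, Option 2 19. Option 2 has a majority (≥17).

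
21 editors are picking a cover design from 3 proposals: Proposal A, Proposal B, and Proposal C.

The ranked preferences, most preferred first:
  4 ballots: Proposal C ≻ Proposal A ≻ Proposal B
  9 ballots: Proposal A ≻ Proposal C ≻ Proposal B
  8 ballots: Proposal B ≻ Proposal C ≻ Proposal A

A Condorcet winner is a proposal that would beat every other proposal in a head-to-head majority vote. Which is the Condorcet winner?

Proposal C vs Proposal A: 12–9
Proposal C vs Proposal B: 13–8
Proposal C beats every other proposal.

Proposal C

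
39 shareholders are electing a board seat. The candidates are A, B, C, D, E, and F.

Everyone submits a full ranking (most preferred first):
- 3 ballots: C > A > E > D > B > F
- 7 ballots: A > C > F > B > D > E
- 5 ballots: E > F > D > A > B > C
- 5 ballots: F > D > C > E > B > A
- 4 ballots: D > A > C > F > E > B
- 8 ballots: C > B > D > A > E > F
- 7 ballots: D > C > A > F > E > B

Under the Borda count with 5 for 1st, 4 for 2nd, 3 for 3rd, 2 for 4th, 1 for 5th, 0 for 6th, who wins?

C

A: 3×4 + 7×5 + 5×2 + 5×0 + 4×4 + 8×2 + 7×3 = 110
B: 3×1 + 7×2 + 5×1 + 5×1 + 4×0 + 8×4 + 7×0 = 59
C: 3×5 + 7×4 + 5×0 + 5×3 + 4×3 + 8×5 + 7×4 = 138
D: 3×2 + 7×1 + 5×3 + 5×4 + 4×5 + 8×3 + 7×5 = 127
E: 3×3 + 7×0 + 5×5 + 5×2 + 4×1 + 8×1 + 7×1 = 63
F: 3×0 + 7×3 + 5×4 + 5×5 + 4×2 + 8×0 + 7×2 = 88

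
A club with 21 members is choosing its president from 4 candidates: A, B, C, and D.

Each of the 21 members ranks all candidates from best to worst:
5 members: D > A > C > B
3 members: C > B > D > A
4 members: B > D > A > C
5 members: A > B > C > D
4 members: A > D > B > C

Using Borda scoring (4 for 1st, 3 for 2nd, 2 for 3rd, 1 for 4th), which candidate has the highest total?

A: 5×3 + 3×1 + 4×2 + 5×4 + 4×4 = 62
B: 5×1 + 3×3 + 4×4 + 5×3 + 4×2 = 53
C: 5×2 + 3×4 + 4×1 + 5×2 + 4×1 = 40
D: 5×4 + 3×2 + 4×3 + 5×1 + 4×3 = 55

A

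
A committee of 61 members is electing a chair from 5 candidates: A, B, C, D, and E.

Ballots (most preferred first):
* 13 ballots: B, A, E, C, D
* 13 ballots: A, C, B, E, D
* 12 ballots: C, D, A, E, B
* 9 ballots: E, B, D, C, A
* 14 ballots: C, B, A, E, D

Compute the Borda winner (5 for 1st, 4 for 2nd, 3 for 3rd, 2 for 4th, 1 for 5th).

C

A: 13×4 + 13×5 + 12×3 + 9×1 + 14×3 = 204
B: 13×5 + 13×3 + 12×1 + 9×4 + 14×4 = 208
C: 13×2 + 13×4 + 12×5 + 9×2 + 14×5 = 226
D: 13×1 + 13×1 + 12×4 + 9×3 + 14×1 = 115
E: 13×3 + 13×2 + 12×2 + 9×5 + 14×2 = 162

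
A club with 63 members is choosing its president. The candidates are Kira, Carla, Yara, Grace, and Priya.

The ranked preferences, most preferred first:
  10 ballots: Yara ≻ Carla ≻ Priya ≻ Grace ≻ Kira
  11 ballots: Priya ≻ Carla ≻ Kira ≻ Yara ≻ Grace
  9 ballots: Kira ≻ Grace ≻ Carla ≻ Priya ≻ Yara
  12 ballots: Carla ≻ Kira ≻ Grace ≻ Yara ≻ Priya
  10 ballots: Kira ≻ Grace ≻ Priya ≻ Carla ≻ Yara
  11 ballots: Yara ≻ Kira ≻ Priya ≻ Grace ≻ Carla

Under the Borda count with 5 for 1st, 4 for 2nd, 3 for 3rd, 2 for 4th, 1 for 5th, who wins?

Kira

Kira: 10×1 + 11×3 + 9×5 + 12×4 + 10×5 + 11×4 = 230
Carla: 10×4 + 11×4 + 9×3 + 12×5 + 10×2 + 11×1 = 202
Yara: 10×5 + 11×2 + 9×1 + 12×2 + 10×1 + 11×5 = 170
Grace: 10×2 + 11×1 + 9×4 + 12×3 + 10×4 + 11×2 = 165
Priya: 10×3 + 11×5 + 9×2 + 12×1 + 10×3 + 11×3 = 178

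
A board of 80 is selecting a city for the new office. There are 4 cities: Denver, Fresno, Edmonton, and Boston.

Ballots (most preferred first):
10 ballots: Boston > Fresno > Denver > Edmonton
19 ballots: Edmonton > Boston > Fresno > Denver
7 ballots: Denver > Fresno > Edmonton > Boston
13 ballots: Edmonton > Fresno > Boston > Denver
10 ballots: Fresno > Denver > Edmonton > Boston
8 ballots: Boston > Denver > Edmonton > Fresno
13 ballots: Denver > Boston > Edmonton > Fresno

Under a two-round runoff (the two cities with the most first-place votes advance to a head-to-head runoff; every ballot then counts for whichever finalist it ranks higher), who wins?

Round 1 first-place votes: Denver 20, Fresno 10, Edmonton 32, Boston 18. Edmonton and Denver advance.
Runoff: Edmonton is ranked above Denver on 32 ballots, Denver above Edmonton on 48.

Denver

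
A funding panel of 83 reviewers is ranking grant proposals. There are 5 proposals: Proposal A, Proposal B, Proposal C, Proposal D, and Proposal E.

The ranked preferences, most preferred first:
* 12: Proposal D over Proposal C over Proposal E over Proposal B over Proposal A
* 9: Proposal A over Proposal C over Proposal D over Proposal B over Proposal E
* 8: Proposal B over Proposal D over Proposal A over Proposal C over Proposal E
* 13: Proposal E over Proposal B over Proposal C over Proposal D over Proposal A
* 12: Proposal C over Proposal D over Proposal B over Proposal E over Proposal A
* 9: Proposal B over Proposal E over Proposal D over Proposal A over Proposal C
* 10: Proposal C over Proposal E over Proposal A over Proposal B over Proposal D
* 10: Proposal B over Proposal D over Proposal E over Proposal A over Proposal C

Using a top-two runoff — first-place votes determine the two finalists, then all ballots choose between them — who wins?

Proposal C

Round 1 first-place votes: Proposal A 9, Proposal B 27, Proposal C 22, Proposal D 12, Proposal E 13. Proposal B and Proposal C advance.
Runoff: Proposal B is ranked above Proposal C on 40 ballots, Proposal C above Proposal B on 43.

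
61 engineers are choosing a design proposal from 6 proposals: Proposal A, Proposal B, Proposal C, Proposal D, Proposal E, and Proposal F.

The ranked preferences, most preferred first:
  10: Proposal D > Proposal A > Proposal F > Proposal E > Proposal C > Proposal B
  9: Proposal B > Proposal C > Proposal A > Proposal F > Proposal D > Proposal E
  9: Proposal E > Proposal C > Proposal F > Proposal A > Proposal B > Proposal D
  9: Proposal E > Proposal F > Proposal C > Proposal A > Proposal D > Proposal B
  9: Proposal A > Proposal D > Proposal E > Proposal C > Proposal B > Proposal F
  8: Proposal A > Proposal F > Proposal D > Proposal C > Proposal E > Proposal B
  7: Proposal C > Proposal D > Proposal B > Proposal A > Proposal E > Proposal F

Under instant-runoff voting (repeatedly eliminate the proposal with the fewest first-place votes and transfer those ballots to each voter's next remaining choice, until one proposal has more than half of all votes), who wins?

Proposal A

Round 1: Proposal A 17, Proposal B 9, Proposal C 7, Proposal D 10, Proposal E 18, Proposal F 0. Proposal F eliminated.
Round 2: Proposal A 17, Proposal B 9, Proposal C 7, Proposal D 10, Proposal E 18. Proposal C eliminated.
Round 3: Proposal A 17, Proposal B 9, Proposal D 17, Proposal E 18. Proposal B eliminated.
Round 4: Proposal A 26, Proposal D 17, Proposal E 18. Proposal D eliminated.
Round 5: Proposal A 43, Proposal E 18. Proposal A has a majority (≥31).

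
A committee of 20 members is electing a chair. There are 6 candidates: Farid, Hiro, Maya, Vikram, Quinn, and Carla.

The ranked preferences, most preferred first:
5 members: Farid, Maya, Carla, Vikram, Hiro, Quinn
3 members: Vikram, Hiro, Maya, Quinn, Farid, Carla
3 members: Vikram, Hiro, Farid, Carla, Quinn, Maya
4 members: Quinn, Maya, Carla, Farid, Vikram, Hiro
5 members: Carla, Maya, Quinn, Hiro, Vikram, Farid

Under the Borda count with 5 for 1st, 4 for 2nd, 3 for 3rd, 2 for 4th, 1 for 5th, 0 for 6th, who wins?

Maya

Farid: 5×5 + 3×1 + 3×3 + 4×2 + 5×0 = 45
Hiro: 5×1 + 3×4 + 3×4 + 4×0 + 5×2 = 39
Maya: 5×4 + 3×3 + 3×0 + 4×4 + 5×4 = 65
Vikram: 5×2 + 3×5 + 3×5 + 4×1 + 5×1 = 49
Quinn: 5×0 + 3×2 + 3×1 + 4×5 + 5×3 = 44
Carla: 5×3 + 3×0 + 3×2 + 4×3 + 5×5 = 58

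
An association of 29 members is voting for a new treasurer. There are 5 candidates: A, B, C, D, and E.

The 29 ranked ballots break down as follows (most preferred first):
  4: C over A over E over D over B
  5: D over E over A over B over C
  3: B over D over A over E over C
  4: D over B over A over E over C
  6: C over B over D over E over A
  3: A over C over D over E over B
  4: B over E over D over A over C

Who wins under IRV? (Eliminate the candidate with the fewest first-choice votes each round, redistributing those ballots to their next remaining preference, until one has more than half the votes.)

D

Round 1: A 3, B 7, C 10, D 9, E 0. E eliminated.
Round 2: A 3, B 7, C 10, D 9. A eliminated.
Round 3: B 7, C 13, D 9. B eliminated.
Round 4: C 13, D 16. D has a majority (≥15).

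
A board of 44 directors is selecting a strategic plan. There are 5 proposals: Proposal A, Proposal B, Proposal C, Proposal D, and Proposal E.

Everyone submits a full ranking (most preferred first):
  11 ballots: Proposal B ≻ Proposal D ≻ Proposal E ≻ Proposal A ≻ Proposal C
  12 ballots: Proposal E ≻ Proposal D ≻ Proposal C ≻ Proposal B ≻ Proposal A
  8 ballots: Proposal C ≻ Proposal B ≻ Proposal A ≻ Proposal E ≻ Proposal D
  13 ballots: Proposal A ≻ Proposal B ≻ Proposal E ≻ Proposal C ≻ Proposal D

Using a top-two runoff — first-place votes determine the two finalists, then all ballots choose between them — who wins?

Proposal E

Round 1 first-place votes: Proposal A 13, Proposal B 11, Proposal C 8, Proposal D 0, Proposal E 12. Proposal A and Proposal E advance.
Runoff: Proposal A is ranked above Proposal E on 21 ballots, Proposal E above Proposal A on 23.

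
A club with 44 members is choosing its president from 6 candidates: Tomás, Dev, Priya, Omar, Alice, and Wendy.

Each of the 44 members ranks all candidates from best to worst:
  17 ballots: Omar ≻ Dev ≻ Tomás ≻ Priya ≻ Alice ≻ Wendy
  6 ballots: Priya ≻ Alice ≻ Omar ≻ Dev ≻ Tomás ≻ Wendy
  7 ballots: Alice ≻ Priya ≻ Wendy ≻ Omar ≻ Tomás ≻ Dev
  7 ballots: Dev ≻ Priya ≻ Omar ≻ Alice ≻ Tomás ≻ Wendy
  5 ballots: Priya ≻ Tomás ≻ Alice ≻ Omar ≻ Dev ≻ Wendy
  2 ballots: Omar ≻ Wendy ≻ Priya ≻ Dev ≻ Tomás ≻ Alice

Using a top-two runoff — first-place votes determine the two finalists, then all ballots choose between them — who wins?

Round 1 first-place votes: Tomás 0, Dev 7, Priya 11, Omar 19, Alice 7, Wendy 0. Omar and Priya advance.
Runoff: Omar is ranked above Priya on 19 ballots, Priya above Omar on 25.

Priya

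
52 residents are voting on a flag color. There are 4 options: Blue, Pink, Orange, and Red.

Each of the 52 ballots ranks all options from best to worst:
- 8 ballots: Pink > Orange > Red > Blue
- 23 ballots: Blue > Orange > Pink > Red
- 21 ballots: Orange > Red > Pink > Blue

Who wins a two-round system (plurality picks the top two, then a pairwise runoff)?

Round 1 first-place votes: Blue 23, Pink 8, Orange 21, Red 0. Blue and Orange advance.
Runoff: Blue is ranked above Orange on 23 ballots, Orange above Blue on 29.

Orange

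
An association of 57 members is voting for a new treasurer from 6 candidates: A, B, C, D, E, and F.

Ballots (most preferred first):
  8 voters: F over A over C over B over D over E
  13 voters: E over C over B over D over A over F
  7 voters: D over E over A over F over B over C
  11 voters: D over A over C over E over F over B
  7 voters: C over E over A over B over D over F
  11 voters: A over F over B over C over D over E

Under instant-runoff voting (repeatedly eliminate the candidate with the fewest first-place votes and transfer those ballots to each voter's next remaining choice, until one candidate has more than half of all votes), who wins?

Round 1: A 11, B 0, C 7, D 18, E 13, F 8. B eliminated.
Round 2: A 11, C 7, D 18, E 13, F 8. C eliminated.
Round 3: A 11, D 18, E 20, F 8. F eliminated.
Round 4: A 19, D 18, E 20. D eliminated.
Round 5: A 30, E 27. A has a majority (≥29).

A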